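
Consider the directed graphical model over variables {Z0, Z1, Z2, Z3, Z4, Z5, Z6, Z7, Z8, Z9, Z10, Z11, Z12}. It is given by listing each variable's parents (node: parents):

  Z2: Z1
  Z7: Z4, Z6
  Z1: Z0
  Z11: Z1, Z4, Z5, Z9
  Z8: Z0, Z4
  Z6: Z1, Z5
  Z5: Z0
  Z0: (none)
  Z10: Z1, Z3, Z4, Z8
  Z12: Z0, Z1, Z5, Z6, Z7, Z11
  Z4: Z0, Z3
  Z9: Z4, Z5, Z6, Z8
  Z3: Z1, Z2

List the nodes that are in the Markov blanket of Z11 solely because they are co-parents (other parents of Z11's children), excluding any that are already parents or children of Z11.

{Z0, Z6, Z7}

Children of Z11: Z12.
  Z12: Z0, Z1, Z5, Z6, Z7
Excluding nodes already adjacent to Z11 (Z1, Z4, Z5, Z9, Z12), the co-parent-only contribution is {Z0, Z6, Z7}.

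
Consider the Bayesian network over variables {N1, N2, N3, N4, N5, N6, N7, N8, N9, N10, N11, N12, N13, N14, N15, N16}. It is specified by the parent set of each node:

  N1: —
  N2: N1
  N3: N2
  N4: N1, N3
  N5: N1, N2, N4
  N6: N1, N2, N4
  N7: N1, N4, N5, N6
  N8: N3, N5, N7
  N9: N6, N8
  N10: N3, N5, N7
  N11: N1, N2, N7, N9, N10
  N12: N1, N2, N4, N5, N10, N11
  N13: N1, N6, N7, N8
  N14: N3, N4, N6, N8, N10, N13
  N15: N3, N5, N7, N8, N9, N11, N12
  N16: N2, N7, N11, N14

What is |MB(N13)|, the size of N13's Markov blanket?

8

Pa(N13) = {N1, N6, N7, N8}.
N13 has child N14.
Parents of each child, excluding N13:
  N14: N3, N4, N6, N8, N10
MB(N13) = {N1, N3, N4, N6, N7, N8, N10, N14}, which has 8 nodes.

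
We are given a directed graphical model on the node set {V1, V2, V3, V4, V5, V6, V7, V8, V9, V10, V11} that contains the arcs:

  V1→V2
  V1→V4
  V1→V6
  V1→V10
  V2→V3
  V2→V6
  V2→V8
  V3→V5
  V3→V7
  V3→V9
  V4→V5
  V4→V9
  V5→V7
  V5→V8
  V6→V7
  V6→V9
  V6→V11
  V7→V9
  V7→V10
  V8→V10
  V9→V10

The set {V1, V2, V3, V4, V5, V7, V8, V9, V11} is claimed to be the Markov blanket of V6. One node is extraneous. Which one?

By definition, MB(V6) is built from V6's parents, V6's children, and the co-parents of V6.
Ch(V6) = {V7, V9, V11}.
Pa(V6) = {V1, V2}.
For each child, the remaining parents (spouses of V6):
  V7: V3, V5
  V9: V3, V4, V7
  V11: —
MB(V6) = {V1, V2, V3, V4, V5, V7, V9, V11}.
V8 is neither a parent, child, nor co-parent of V6, so it does not belong.

V8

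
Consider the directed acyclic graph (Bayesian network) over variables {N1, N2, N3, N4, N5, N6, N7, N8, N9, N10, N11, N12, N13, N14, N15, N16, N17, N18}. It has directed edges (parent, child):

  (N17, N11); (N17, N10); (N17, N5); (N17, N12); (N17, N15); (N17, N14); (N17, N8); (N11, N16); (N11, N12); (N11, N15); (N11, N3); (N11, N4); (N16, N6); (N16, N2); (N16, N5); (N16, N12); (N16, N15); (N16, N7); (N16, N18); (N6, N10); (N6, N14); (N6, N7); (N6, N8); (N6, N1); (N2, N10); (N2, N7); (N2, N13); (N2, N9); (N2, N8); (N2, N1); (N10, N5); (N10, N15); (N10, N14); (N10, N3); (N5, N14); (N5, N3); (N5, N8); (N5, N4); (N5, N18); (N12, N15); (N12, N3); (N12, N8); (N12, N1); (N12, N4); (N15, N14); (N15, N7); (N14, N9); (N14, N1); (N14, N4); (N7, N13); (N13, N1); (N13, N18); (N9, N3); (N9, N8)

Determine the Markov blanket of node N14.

Recall MB(v) = parents ∪ children ∪ spouses, where spouses are the other parents of v's children.
Pa(N14) = {N5, N6, N10, N15, N17}.
Ch(N14) = {N1, N4, N9}.
Parents of each child, excluding N14:
  N9's other parent is N2.
  N1's other parents are N2, N6, N12, N13.
  parents(N4) \ {N14} = {N5, N11, N12}.
Union: {N5, N6, N10, N15, N17} ∪ {N1, N4, N9} ∪ {N2, N5, N6, N11, N12, N13} = {N1, N2, N4, N5, N6, N9, N10, N11, N12, N13, N15, N17}.

{N1, N2, N4, N5, N6, N9, N10, N11, N12, N13, N15, N17}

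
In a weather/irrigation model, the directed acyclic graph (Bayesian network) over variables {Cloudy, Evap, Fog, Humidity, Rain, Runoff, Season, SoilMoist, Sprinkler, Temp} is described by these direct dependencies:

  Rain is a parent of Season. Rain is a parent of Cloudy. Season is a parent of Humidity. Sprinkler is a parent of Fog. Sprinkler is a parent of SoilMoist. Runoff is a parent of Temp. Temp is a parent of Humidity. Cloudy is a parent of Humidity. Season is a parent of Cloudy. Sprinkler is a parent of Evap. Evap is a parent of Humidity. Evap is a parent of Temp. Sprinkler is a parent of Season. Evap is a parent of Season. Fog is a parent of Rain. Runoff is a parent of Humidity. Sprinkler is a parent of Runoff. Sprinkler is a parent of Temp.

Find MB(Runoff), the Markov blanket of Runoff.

{Cloudy, Evap, Humidity, Season, Sprinkler, Temp}

Pa(Runoff) = {Sprinkler}.
Ch(Runoff) = {Humidity, Temp}.
For each child, the remaining parents (spouses of Runoff):
  Temp: Evap, Sprinkler
  Humidity: Cloudy, Evap, Season, Temp
So the Markov blanket of Runoff is {Cloudy, Evap, Humidity, Season, Sprinkler, Temp}.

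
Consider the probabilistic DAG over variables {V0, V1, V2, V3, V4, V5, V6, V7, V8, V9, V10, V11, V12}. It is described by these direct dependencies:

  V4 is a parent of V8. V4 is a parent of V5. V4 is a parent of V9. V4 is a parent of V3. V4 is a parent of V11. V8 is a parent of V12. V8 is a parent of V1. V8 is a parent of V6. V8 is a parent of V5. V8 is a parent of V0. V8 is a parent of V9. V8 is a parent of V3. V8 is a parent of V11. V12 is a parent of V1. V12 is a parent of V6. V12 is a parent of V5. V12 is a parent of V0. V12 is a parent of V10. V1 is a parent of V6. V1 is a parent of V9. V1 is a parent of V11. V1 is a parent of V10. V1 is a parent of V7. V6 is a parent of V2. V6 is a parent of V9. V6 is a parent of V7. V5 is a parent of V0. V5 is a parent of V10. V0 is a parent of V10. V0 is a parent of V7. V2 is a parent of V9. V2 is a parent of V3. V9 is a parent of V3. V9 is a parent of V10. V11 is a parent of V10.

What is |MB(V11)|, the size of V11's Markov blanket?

A node's Markov blanket = Pa ∪ Ch ∪ (parents of Ch other than the node itself).
V11 has parents V1, V4, V8.
Ch(V11) = {V10}.
For each child, the remaining parents (spouses of V11):
  V10 also has parents V0, V1, V5, V9, V12.
MB(V11) = {V0, V1, V4, V5, V8, V9, V10, V12}, which has 8 nodes.

8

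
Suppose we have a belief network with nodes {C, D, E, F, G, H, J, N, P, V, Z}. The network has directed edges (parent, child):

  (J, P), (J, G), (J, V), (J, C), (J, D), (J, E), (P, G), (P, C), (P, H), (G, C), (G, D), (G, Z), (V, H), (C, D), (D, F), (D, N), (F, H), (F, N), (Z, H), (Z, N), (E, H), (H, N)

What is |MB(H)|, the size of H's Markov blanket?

The Markov blanket of a node is its parents, its children, and the other parents of its children.
H has child N.
Pa(H) = {E, F, P, V, Z}.
For each child, the remaining parents (spouses of H):
  parents(N) \ {H} = {D, F, Z}.
MB(H) = {D, E, F, N, P, V, Z}, which has 7 nodes.

7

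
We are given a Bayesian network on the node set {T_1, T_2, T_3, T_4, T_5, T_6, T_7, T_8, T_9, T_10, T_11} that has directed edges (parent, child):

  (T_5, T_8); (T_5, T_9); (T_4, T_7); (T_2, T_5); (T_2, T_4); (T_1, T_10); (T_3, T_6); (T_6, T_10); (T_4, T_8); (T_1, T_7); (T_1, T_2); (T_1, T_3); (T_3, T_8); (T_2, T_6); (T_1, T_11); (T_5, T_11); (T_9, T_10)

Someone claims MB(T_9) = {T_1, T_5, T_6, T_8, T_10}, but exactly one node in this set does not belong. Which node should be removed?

T_8

T_9 has child T_10.
Pa(T_9) = {T_5}.
Parents of each child, excluding T_9:
  T_10 also has parents T_1, T_6.
MB(T_9) = {T_1, T_5, T_6, T_10}.
T_8 is neither a parent, child, nor co-parent of T_9, so it does not belong.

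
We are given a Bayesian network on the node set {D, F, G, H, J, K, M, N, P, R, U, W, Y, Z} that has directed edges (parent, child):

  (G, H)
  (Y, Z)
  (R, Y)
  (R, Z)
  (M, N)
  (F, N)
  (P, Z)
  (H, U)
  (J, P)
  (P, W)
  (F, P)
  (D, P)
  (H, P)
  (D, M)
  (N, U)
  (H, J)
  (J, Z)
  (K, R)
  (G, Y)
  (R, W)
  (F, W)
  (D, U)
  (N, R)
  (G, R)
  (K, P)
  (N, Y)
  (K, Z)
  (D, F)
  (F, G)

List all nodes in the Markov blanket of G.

{F, H, K, N, R, Y}

Recall MB(v) = parents ∪ children ∪ spouses, where spouses are the other parents of v's children.
G's children: H, R, Y.
G's parents: F.
For each child, the remaining parents (spouses of G):
  H: —
  R: K, N
  Y: N, R
MB(G) = {F, H, K, N, R, Y}.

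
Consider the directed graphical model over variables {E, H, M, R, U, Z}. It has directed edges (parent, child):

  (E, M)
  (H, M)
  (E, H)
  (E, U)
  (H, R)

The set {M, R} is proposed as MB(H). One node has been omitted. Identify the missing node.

H has parent E.
Children of H: M, R.
Parents of each child, excluding H:
  M's other parent is E.
  R: no additional parents.
MB(H) = {E, M, R}.
Comparing with the claimed set, E is missing.

E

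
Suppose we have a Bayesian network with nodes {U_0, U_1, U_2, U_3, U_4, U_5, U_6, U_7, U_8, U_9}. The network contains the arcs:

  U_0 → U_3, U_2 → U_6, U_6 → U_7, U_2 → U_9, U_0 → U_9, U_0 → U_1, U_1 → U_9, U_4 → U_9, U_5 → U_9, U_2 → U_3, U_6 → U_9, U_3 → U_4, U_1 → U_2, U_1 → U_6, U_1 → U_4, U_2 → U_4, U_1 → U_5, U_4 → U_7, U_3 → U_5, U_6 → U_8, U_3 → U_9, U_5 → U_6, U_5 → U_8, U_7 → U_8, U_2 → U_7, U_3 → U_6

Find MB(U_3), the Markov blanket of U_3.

A node's Markov blanket = Pa ∪ Ch ∪ (parents of Ch other than the node itself).
U_3 has children U_4, U_5, U_6, U_9.
Pa(U_3) = {U_0, U_2}.
Parents of each child, excluding U_3:
  U_4: U_1, U_2
  U_5: U_1
  U_6: U_1, U_2, U_5
  U_9: U_0, U_1, U_2, U_4, U_5, U_6
MB(U_3) = {U_0, U_1, U_2, U_4, U_5, U_6, U_9}.

{U_0, U_1, U_2, U_4, U_5, U_6, U_9}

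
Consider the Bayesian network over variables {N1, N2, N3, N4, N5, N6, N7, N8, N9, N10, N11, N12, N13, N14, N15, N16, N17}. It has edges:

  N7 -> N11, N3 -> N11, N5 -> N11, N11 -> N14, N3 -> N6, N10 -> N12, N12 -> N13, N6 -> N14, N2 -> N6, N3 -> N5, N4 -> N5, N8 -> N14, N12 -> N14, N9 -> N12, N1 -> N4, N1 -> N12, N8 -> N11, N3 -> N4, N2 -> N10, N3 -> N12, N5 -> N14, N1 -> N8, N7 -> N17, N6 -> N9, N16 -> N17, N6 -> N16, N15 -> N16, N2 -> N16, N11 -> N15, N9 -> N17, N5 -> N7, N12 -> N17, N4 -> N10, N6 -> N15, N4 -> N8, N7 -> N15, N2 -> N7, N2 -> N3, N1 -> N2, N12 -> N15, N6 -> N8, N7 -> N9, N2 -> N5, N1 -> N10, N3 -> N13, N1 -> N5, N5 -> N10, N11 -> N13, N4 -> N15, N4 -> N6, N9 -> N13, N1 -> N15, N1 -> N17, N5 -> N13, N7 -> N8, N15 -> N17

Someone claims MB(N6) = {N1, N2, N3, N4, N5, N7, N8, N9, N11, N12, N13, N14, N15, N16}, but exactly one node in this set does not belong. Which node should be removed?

By definition, MB(N6) is built from N6's parents, N6's children, and the co-parents of N6.
N6's children: N8, N9, N14, N15, N16.
Parents of N6: N2, N3, N4.
Co-parents of N6 (other parents of its children):
  N8's other parents are N1, N4, N7.
  parents(N9) \ {N6} = {N7}.
  parents(N14) \ {N6} = {N5, N8, N11, N12}.
  parents(N15) \ {N6} = {N1, N4, N7, N11, N12}.
  N16 also has parents N2, N15.
MB(N6) = {N1, N2, N3, N4, N5, N7, N8, N9, N11, N12, N14, N15, N16}.
N13 is neither a parent, child, nor co-parent of N6, so it does not belong.

N13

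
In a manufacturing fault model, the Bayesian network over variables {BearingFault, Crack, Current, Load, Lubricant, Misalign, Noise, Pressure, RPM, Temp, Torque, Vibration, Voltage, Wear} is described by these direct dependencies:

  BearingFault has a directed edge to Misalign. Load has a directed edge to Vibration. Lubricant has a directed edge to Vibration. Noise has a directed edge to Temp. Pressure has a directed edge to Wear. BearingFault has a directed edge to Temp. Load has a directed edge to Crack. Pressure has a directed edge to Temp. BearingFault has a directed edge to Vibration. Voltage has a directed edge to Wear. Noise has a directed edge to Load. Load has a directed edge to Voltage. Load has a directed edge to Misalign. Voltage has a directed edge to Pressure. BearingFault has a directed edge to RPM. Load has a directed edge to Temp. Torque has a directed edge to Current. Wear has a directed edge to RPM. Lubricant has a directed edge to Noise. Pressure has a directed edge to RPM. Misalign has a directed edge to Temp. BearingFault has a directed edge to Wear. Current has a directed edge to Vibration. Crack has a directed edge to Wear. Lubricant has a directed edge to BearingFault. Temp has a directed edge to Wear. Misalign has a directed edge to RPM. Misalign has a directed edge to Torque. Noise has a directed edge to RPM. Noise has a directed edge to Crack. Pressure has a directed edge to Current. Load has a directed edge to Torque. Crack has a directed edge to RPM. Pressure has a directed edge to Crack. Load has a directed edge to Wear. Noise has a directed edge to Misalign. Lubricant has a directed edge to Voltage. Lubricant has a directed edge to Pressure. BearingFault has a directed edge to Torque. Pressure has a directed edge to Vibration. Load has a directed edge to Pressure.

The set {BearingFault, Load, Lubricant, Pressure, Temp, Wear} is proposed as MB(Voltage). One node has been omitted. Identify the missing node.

Voltage's parents: Load, Lubricant.
Voltage's children: Pressure, Wear.
Other parents of Voltage's children:
  parents(Pressure) \ {Voltage} = {Load, Lubricant}.
  parents(Wear) \ {Voltage} = {BearingFault, Crack, Load, Pressure, Temp}.
MB(Voltage) = {BearingFault, Crack, Load, Lubricant, Pressure, Temp, Wear}.
Comparing with the claimed set, Crack is missing.

Crack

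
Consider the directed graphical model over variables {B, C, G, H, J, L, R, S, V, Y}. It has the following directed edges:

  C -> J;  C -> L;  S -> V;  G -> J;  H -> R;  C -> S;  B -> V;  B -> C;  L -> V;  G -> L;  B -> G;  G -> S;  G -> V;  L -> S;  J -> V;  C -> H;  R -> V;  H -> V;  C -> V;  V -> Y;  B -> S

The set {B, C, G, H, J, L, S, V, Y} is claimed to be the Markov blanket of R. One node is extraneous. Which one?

Y

By definition, MB(R) is built from R's parents, R's children, and the co-parents of R.
R's children: V.
Pa(R) = {H}.
Parents of each child, excluding R:
  V: B, C, G, H, J, L, S
MB(R) = {B, C, G, H, J, L, S, V}.
Y is neither a parent, child, nor co-parent of R, so it does not belong.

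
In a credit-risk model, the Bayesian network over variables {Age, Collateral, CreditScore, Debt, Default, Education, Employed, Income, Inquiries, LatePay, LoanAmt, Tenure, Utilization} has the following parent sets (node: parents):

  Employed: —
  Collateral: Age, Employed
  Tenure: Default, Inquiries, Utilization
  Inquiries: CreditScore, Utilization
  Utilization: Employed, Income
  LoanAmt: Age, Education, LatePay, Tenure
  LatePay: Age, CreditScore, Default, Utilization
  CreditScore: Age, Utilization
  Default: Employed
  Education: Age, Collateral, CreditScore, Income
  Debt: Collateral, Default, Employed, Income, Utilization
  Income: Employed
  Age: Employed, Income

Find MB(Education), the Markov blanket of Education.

{Age, Collateral, CreditScore, Income, LatePay, LoanAmt, Tenure}

Pa(Education) = {Age, Collateral, CreditScore, Income}.
Education's children: LoanAmt.
For each child, the remaining parents (spouses of Education):
  LoanAmt's other parents are Age, LatePay, Tenure.
MB(Education) = {Age, Collateral, CreditScore, Income, LatePay, LoanAmt, Tenure}.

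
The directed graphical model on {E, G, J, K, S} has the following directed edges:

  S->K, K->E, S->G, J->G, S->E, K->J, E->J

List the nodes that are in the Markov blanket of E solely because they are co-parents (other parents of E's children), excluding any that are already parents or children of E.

Children of E: J.
  parents(J) \ {E} = {K}.
Excluding nodes already adjacent to E (J, K, S), the co-parent-only contribution is {}.

{}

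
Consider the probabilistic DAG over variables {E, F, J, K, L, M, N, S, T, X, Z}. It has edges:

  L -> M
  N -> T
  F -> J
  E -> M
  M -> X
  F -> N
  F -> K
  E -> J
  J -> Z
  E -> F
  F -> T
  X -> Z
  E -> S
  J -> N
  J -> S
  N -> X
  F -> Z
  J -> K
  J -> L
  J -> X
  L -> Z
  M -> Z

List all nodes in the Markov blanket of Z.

Recall MB(v) = parents ∪ children ∪ spouses, where spouses are the other parents of v's children.
Z's parents: F, J, L, M, X.
Children of Z: none.
With no children, Z has no spouses; the co-parent set is empty.
MB(Z) = {F, J, L, M, X}.

{F, J, L, M, X}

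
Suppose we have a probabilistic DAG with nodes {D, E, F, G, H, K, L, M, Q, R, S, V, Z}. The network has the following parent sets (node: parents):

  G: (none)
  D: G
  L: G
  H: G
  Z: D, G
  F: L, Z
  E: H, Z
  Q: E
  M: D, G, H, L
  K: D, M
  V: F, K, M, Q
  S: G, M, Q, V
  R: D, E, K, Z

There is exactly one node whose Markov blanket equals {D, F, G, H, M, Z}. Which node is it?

L

The target node must have every member of {D, F, G, H, M, Z} as a parent, child, or co-parent, and no others.
Parents of L: G; children: F, M; co-parents: D, G, H, Z.
These exactly cover the given set, so the node is L.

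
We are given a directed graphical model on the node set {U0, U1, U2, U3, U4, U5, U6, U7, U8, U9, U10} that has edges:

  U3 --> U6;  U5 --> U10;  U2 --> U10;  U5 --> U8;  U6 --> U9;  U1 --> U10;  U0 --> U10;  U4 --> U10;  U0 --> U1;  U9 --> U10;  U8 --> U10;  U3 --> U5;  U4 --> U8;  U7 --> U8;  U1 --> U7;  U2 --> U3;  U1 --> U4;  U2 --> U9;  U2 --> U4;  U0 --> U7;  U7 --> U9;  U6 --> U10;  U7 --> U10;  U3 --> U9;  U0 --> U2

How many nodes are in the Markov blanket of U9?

A node's Markov blanket = Pa ∪ Ch ∪ (parents of Ch other than the node itself).
Parents of U9: U2, U3, U6, U7.
U9 has child U10.
Parents of each child, excluding U9:
  U10: U0, U1, U2, U4, U5, U6, U7, U8
MB(U9) = {U0, U1, U2, U3, U4, U5, U6, U7, U8, U10}, which has 10 nodes.

10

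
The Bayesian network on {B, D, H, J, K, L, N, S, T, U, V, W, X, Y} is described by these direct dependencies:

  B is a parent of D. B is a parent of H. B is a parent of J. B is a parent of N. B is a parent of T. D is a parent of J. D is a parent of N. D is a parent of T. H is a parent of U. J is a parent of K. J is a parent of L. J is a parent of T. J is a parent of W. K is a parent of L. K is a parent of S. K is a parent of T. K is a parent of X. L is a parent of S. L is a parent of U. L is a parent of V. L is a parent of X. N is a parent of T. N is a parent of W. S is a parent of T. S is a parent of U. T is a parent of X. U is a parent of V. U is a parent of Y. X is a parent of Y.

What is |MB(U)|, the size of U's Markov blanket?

6

A node's Markov blanket = Pa ∪ Ch ∪ (parents of Ch other than the node itself).
U has parents H, L, S.
Ch(U) = {V, Y}.
Other parents of U's children:
  V also has parent L.
  Y's other parent is X.
MB(U) = {H, L, S, V, X, Y}, which has 6 nodes.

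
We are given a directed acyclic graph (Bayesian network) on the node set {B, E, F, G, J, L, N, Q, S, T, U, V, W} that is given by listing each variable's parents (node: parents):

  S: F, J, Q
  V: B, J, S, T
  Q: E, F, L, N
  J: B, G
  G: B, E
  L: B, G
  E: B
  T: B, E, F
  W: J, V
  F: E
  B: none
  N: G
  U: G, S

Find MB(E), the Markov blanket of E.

Recall MB(v) = parents ∪ children ∪ spouses, where spouses are the other parents of v's children.
Parents of E: B.
E has children F, G, Q, T.
Co-parents of E (other parents of its children):
  F: —
  G: B
  Q: F, L, N
  T: B, F
Taking the union gives {B, F, G, L, N, Q, T}.

{B, F, G, L, N, Q, T}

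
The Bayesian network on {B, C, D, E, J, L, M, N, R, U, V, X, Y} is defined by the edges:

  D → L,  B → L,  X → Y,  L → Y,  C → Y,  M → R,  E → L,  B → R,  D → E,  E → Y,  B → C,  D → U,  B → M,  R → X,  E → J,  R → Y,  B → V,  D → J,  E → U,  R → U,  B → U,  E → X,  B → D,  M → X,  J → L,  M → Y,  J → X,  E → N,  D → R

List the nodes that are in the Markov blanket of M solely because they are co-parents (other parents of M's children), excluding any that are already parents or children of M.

Children of M: R, X, Y.
  parents(R) \ {M} = {B, D}.
  X also has parents E, J, R.
  parents(Y) \ {M} = {C, E, L, R, X}.
Excluding nodes already adjacent to M (B, R, X, Y), the co-parent-only contribution is {C, D, E, J, L}.

{C, D, E, J, L}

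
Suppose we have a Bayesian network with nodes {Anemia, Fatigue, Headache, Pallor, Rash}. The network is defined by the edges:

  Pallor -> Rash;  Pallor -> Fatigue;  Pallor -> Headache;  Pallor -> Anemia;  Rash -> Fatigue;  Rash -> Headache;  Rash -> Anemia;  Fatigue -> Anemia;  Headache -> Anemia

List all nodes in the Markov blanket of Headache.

A node's Markov blanket = Pa ∪ Ch ∪ (parents of Ch other than the node itself).
Headache has child Anemia.
Headache has parents Pallor, Rash.
Parents of each child, excluding Headache:
  Anemia also has parents Fatigue, Pallor, Rash.
MB(Headache) = {Anemia, Fatigue, Pallor, Rash}.

{Anemia, Fatigue, Pallor, Rash}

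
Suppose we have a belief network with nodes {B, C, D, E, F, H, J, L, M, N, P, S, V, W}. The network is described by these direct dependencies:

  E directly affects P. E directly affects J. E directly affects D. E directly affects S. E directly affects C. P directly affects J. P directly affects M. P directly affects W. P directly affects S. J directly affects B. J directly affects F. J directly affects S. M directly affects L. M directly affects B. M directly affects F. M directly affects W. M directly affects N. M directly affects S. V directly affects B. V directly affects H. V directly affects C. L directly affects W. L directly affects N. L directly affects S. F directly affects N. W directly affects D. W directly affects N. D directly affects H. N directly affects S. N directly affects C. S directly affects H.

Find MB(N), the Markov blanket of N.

{C, E, F, J, L, M, P, S, V, W}

Recall MB(v) = parents ∪ children ∪ spouses, where spouses are the other parents of v's children.
Ch(N) = {C, S}.
N's parents: F, L, M, W.
Parents of each child, excluding N:
  parents(S) \ {N} = {E, J, L, M, P}.
  C's other parents are E, V.
Taking the union gives {C, E, F, J, L, M, P, S, V, W}.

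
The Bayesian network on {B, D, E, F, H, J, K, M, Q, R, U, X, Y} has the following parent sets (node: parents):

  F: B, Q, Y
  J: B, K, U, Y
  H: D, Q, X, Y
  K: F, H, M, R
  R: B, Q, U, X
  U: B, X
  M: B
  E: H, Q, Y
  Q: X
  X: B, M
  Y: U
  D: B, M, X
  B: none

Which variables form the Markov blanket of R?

{B, F, H, K, M, Q, U, X}

Pa(R) = {B, Q, U, X}.
R's children: K.
Parents of each child, excluding R:
  K's other parents are F, H, M.
MB(R) = {B, F, H, K, M, Q, U, X}.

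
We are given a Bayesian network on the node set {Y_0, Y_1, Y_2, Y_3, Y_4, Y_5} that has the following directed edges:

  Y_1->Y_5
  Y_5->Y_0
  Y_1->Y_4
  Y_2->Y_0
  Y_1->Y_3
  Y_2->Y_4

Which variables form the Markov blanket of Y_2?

Recall MB(v) = parents ∪ children ∪ spouses, where spouses are the other parents of v's children.
Y_2's parents: none.
Children of Y_2: Y_0, Y_4.
Other parents of Y_2's children:
  Y_0's other parent is Y_5.
  Y_4's other parent is Y_1.
Union: {} ∪ {Y_0, Y_4} ∪ {Y_1, Y_5} = {Y_0, Y_1, Y_4, Y_5}.

{Y_0, Y_1, Y_4, Y_5}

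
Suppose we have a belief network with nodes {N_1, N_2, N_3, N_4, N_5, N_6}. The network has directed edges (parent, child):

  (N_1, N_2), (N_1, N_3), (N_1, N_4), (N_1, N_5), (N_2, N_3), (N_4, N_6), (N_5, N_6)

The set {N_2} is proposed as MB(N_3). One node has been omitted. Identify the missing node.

By definition, MB(N_3) is built from N_3's parents, N_3's children, and the co-parents of N_3.
Children of N_3: none.
Parents of N_3: N_1, N_2.
With no children, N_3 has no spouses; the co-parent set is empty.
MB(N_3) = {N_1, N_2}.
Comparing with the claimed set, N_1 is missing.

N_1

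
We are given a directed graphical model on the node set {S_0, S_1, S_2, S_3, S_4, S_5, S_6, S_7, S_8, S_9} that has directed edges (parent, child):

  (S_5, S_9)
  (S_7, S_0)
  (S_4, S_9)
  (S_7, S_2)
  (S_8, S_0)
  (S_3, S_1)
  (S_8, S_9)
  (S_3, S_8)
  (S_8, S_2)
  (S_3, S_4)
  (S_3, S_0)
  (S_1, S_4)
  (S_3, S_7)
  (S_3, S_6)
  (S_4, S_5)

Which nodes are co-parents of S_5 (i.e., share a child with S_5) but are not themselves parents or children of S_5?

{S_8}

Children of S_5: S_9.
  parents(S_9) \ {S_5} = {S_4, S_8}.
Excluding nodes already adjacent to S_5 (S_4, S_9), the co-parent-only contribution is {S_8}.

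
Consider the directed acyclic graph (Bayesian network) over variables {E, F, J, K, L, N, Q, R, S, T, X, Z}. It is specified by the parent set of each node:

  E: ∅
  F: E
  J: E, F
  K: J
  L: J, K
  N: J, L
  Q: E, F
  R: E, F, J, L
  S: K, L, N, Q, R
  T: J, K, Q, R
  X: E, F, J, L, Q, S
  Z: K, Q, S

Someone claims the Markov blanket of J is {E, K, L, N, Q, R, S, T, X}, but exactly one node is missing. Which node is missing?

Pa(J) = {E, F}.
Children of J: K, L, N, R, T, X.
For each child, the remaining parents (spouses of J):
  K: no additional parents.
  L's other parent is K.
  N also has parent L.
  parents(R) \ {J} = {E, F, L}.
  T's other parents are K, Q, R.
  parents(X) \ {J} = {E, F, L, Q, S}.
MB(J) = {E, F, K, L, N, Q, R, S, T, X}.
Comparing with the claimed set, F is missing.

F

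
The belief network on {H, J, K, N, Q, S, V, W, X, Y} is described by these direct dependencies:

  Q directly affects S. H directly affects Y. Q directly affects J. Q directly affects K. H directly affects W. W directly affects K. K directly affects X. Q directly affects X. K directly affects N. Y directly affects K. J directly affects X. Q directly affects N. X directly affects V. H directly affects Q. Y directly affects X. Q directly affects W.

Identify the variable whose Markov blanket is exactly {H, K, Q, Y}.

The target node must have every member of {H, K, Q, Y} as a parent, child, or co-parent, and no others.
Parents of W: H, Q; children: K; co-parents: Q, Y.
These exactly cover the given set, so the node is W.

W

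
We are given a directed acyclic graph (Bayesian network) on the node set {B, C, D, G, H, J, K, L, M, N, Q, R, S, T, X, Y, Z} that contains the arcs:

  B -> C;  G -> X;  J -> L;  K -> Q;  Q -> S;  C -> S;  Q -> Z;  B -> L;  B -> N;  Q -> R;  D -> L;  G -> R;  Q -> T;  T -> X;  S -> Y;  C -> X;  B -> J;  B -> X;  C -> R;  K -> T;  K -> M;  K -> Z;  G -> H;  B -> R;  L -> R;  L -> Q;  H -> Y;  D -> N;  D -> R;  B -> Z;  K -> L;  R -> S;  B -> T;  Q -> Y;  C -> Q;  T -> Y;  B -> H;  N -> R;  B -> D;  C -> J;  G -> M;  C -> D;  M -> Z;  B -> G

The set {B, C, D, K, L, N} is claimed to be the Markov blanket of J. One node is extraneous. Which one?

N

The Markov blanket of a node is its parents, its children, and the other parents of its children.
J has parents B, C.
J's children: L.
For each child, the remaining parents (spouses of J):
  L also has parents B, D, K.
MB(J) = {B, C, D, K, L}.
N is neither a parent, child, nor co-parent of J, so it does not belong.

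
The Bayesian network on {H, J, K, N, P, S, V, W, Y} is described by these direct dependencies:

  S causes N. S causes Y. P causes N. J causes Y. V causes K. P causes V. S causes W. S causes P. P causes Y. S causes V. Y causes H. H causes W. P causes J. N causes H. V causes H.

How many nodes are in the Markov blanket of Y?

Y has parents J, P, S.
Y has child H.
Co-parents of Y (other parents of its children):
  H: N, V
MB(Y) = {H, J, N, P, S, V}, which has 6 nodes.

6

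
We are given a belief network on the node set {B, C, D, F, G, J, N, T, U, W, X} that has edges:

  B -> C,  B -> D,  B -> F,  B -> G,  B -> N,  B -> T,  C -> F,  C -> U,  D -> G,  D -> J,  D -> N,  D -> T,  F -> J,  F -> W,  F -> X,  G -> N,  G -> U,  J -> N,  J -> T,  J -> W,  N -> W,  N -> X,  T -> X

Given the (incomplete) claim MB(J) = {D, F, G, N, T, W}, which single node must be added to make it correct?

B

J's parents: D, F.
Children of J: N, T, W.
Other parents of J's children:
  N: B, D, G
  T: B, D
  W: F, N
MB(J) = {B, D, F, G, N, T, W}.
Comparing with the claimed set, B is missing.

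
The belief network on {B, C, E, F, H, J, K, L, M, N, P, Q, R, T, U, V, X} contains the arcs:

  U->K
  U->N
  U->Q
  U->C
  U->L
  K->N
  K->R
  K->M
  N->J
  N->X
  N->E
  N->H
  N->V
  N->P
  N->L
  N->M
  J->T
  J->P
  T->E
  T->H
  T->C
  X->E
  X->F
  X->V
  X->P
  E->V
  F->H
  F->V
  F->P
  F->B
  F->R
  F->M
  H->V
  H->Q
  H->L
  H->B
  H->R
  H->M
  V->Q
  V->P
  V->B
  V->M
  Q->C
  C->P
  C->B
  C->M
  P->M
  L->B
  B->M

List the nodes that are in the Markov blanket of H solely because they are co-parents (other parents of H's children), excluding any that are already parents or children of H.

Children of H: B, L, M, Q, R, V.
  parents(V) \ {H} = {E, F, N, X}.
  Q also has parents U, V.
  L's other parents are N, U.
  B's other parents are C, F, L, V.
  R's other parents are F, K.
  parents(M) \ {H} = {B, C, F, K, N, P, V}.
Excluding nodes already adjacent to H (B, F, L, M, N, Q, R, T, V), the co-parent-only contribution is {C, E, K, P, U, X}.

{C, E, K, P, U, X}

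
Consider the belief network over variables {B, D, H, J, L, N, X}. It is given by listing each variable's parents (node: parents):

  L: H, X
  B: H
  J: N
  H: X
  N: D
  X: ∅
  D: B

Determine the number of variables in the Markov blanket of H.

3

The Markov blanket of a node is its parents, its children, and the other parents of its children.
H has parent X.
H's children: B, L.
Parents of each child, excluding H:
  B has no other parent.
  parents(L) \ {H} = {X}.
MB(H) = {B, L, X}, which has 3 nodes.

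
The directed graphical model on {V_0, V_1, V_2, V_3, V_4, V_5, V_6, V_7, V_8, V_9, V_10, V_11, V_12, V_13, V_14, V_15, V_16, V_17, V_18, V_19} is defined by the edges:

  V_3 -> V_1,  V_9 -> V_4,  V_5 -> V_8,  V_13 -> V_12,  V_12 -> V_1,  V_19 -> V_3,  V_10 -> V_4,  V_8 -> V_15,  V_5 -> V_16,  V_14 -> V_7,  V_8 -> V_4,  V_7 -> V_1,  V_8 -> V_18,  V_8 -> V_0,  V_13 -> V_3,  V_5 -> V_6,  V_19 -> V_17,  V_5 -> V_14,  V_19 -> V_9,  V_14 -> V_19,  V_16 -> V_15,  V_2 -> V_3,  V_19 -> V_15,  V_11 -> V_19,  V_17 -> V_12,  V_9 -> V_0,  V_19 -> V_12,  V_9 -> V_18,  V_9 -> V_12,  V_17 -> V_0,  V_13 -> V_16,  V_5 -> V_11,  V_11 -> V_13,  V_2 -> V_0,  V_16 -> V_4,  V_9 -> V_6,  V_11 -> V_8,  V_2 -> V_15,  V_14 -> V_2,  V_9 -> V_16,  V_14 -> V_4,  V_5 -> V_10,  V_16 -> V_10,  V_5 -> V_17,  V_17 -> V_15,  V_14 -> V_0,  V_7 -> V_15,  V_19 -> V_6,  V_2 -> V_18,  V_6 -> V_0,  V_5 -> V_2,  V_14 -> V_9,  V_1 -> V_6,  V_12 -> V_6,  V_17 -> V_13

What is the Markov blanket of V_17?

{V_0, V_2, V_5, V_6, V_7, V_8, V_9, V_11, V_12, V_13, V_14, V_15, V_16, V_19}

V_17 has children V_0, V_12, V_13, V_15.
Parents of V_17: V_5, V_19.
For each child, the remaining parents (spouses of V_17):
  V_13 also has parent V_11.
  V_15's other parents are V_2, V_7, V_8, V_16, V_19.
  V_12 also has parents V_9, V_13, V_19.
  V_0 also has parents V_2, V_6, V_8, V_9, V_14.
So the Markov blanket of V_17 is {V_0, V_2, V_5, V_6, V_7, V_8, V_9, V_11, V_12, V_13, V_14, V_15, V_16, V_19}.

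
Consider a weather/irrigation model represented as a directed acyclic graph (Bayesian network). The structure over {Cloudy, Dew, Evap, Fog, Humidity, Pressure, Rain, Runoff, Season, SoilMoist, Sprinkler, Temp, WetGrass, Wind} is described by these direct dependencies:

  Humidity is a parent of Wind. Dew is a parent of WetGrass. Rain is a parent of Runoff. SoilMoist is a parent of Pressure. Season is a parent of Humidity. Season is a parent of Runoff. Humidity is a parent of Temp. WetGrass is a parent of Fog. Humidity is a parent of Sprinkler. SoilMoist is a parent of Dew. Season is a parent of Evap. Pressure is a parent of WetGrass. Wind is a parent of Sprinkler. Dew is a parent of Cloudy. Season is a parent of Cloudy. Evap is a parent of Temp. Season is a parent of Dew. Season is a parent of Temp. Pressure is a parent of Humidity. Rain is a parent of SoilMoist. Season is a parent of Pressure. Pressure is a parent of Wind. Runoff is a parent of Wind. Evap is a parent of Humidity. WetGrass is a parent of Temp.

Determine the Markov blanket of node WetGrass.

Parents of WetGrass: Dew, Pressure.
Ch(WetGrass) = {Fog, Temp}.
For each child, the remaining parents (spouses of WetGrass):
  parents(Temp) \ {WetGrass} = {Evap, Humidity, Season}.
  Fog: no additional parents.
So the Markov blanket of WetGrass is {Dew, Evap, Fog, Humidity, Pressure, Season, Temp}.

{Dew, Evap, Fog, Humidity, Pressure, Season, Temp}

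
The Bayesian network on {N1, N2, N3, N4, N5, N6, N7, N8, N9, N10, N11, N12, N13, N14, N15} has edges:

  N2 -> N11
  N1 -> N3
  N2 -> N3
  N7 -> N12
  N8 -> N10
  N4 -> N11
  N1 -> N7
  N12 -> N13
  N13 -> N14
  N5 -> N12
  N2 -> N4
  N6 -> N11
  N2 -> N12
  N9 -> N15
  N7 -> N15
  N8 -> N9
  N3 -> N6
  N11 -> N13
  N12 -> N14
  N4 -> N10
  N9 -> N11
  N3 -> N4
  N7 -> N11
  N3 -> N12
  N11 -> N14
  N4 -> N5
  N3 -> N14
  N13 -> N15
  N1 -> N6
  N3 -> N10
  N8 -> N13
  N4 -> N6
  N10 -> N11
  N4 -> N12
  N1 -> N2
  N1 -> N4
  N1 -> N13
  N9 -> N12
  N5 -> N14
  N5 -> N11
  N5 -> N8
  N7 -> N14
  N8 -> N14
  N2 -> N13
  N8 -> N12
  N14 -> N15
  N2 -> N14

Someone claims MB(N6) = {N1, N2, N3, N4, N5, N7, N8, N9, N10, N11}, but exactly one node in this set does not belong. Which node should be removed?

N8

By definition, MB(N6) is built from N6's parents, N6's children, and the co-parents of N6.
N6 has parents N1, N3, N4.
Ch(N6) = {N11}.
Co-parents of N6 (other parents of its children):
  parents(N11) \ {N6} = {N2, N4, N5, N7, N9, N10}.
MB(N6) = {N1, N2, N3, N4, N5, N7, N9, N10, N11}.
N8 is neither a parent, child, nor co-parent of N6, so it does not belong.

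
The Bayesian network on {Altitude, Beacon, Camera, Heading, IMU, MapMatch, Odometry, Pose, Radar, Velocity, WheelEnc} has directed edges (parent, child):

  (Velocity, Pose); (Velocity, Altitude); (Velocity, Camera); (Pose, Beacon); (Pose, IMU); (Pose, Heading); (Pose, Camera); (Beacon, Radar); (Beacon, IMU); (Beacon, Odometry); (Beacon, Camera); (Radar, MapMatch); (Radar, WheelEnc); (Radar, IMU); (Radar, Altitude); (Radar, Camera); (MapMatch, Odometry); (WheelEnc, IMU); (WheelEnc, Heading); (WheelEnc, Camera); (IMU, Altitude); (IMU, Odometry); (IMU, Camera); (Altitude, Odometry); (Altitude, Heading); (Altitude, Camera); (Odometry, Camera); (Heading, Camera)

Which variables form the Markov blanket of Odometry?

The Markov blanket of a node is its parents, its children, and the other parents of its children.
Odometry's parents: Altitude, Beacon, IMU, MapMatch.
Children of Odometry: Camera.
Other parents of Odometry's children:
  Camera also has parents Altitude, Beacon, Heading, IMU, Pose, Radar, Velocity, WheelEnc.
MB(Odometry) = {Altitude, Beacon, Camera, Heading, IMU, MapMatch, Pose, Radar, Velocity, WheelEnc}.

{Altitude, Beacon, Camera, Heading, IMU, MapMatch, Pose, Radar, Velocity, WheelEnc}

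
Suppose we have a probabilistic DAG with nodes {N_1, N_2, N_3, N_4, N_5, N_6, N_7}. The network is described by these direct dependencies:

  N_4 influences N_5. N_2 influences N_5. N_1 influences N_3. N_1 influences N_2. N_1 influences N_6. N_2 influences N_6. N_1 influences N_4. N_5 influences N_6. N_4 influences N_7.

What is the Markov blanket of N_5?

Parents of N_5: N_2, N_4.
N_5's children: N_6.
For each child, the remaining parents (spouses of N_5):
  N_6 also has parents N_1, N_2.
MB(N_5) = {N_1, N_2, N_4, N_6}.

{N_1, N_2, N_4, N_6}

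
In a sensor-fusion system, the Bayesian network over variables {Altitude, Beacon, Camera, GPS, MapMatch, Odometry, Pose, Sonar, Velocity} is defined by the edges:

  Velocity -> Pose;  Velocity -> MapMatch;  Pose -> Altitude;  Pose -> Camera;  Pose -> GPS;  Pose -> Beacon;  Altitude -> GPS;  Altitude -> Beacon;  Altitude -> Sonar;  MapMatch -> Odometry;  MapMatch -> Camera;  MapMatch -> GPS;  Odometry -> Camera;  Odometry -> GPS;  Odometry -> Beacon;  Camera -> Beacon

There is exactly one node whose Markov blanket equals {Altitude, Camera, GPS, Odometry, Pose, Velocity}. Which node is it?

The target node must have every member of {Altitude, Camera, GPS, Odometry, Pose, Velocity} as a parent, child, or co-parent, and no others.
Parents of MapMatch: Velocity; children: Camera, GPS, Odometry; co-parents: Altitude, Odometry, Pose.
These exactly cover the given set, so the node is MapMatch.

MapMatch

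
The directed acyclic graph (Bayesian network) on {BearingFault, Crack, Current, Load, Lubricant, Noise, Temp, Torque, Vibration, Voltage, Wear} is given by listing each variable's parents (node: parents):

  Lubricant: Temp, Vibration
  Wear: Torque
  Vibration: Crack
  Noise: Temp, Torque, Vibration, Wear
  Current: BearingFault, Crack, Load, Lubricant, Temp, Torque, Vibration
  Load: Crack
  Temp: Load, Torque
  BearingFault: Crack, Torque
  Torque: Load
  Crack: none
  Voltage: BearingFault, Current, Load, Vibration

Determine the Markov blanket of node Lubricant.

The Markov blanket of a node is its parents, its children, and the other parents of its children.
Pa(Lubricant) = {Temp, Vibration}.
Lubricant's children: Current.
Parents of each child, excluding Lubricant:
  Current's other parents are BearingFault, Crack, Load, Temp, Torque, Vibration.
Taking the union gives {BearingFault, Crack, Current, Load, Temp, Torque, Vibration}.

{BearingFault, Crack, Current, Load, Temp, Torque, Vibration}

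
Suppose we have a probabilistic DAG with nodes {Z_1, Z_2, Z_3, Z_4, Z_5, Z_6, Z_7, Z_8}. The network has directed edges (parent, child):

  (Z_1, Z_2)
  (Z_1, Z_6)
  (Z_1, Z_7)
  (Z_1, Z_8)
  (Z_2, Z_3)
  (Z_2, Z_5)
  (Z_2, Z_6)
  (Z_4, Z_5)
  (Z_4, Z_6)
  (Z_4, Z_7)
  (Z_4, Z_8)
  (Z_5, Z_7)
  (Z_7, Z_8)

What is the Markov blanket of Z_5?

Recall MB(v) = parents ∪ children ∪ spouses, where spouses are the other parents of v's children.
Pa(Z_5) = {Z_2, Z_4}.
Ch(Z_5) = {Z_7}.
For each child, the remaining parents (spouses of Z_5):
  Z_7: Z_1, Z_4
MB(Z_5) = {Z_1, Z_2, Z_4, Z_7}.

{Z_1, Z_2, Z_4, Z_7}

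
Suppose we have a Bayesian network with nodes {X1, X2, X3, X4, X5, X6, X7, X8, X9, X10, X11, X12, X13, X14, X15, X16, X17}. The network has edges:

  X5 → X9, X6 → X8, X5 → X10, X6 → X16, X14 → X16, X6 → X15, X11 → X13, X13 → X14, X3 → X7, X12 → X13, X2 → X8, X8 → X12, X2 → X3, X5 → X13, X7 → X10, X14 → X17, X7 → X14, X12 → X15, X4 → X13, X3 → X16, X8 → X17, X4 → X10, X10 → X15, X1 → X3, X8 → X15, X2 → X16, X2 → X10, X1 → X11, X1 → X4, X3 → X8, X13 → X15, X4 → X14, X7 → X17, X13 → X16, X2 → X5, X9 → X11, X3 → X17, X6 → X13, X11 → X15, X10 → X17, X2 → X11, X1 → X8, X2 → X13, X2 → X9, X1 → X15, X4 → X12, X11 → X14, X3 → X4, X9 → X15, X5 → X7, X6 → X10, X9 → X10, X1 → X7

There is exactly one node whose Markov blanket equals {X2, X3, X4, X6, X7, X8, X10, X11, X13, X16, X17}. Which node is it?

X14

The target node must have every member of {X2, X3, X4, X6, X7, X8, X10, X11, X13, X16, X17} as a parent, child, or co-parent, and no others.
Parents of X14: X4, X7, X11, X13; children: X16, X17; co-parents: X2, X3, X6, X7, X8, X10, X13.
These exactly cover the given set, so the node is X14.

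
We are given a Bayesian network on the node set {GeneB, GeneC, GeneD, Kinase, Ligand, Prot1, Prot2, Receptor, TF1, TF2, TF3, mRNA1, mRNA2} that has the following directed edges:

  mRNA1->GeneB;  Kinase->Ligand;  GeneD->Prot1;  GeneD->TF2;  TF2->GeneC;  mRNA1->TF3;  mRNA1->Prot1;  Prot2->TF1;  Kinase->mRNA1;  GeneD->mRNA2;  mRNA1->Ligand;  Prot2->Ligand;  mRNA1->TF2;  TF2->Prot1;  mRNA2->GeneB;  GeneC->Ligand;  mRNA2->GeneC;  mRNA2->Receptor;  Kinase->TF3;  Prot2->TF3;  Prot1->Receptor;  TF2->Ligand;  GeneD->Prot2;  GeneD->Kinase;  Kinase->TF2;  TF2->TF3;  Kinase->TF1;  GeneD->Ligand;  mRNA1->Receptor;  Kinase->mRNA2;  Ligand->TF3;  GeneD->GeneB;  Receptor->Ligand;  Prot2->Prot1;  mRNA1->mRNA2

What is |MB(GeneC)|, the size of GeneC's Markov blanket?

Recall MB(v) = parents ∪ children ∪ spouses, where spouses are the other parents of v's children.
Ch(GeneC) = {Ligand}.
GeneC has parents TF2, mRNA2.
Parents of each child, excluding GeneC:
  Ligand's other parents are GeneD, Kinase, Prot2, Receptor, TF2, mRNA1.
MB(GeneC) = {GeneD, Kinase, Ligand, Prot2, Receptor, TF2, mRNA1, mRNA2}, which has 8 nodes.

8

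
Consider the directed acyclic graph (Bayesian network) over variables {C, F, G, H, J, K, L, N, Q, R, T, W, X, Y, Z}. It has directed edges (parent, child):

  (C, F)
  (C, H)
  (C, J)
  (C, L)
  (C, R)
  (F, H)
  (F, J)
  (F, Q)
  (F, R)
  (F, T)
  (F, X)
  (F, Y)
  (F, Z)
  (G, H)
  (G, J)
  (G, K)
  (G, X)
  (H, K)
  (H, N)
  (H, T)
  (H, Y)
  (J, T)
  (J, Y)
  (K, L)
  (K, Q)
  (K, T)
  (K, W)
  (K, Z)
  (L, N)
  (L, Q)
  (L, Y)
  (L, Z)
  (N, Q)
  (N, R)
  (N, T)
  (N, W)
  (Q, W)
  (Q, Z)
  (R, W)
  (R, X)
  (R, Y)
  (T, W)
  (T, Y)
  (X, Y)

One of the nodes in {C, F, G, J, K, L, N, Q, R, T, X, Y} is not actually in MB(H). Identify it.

Q

By definition, MB(H) is built from H's parents, H's children, and the co-parents of H.
Parents of H: C, F, G.
Ch(H) = {K, N, T, Y}.
Co-parents of H (other parents of its children):
  K's other parent is G.
  parents(N) \ {H} = {L}.
  T's other parents are F, J, K, N.
  Y's other parents are F, J, L, R, T, X.
MB(H) = {C, F, G, J, K, L, N, R, T, X, Y}.
Q is neither a parent, child, nor co-parent of H, so it does not belong.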